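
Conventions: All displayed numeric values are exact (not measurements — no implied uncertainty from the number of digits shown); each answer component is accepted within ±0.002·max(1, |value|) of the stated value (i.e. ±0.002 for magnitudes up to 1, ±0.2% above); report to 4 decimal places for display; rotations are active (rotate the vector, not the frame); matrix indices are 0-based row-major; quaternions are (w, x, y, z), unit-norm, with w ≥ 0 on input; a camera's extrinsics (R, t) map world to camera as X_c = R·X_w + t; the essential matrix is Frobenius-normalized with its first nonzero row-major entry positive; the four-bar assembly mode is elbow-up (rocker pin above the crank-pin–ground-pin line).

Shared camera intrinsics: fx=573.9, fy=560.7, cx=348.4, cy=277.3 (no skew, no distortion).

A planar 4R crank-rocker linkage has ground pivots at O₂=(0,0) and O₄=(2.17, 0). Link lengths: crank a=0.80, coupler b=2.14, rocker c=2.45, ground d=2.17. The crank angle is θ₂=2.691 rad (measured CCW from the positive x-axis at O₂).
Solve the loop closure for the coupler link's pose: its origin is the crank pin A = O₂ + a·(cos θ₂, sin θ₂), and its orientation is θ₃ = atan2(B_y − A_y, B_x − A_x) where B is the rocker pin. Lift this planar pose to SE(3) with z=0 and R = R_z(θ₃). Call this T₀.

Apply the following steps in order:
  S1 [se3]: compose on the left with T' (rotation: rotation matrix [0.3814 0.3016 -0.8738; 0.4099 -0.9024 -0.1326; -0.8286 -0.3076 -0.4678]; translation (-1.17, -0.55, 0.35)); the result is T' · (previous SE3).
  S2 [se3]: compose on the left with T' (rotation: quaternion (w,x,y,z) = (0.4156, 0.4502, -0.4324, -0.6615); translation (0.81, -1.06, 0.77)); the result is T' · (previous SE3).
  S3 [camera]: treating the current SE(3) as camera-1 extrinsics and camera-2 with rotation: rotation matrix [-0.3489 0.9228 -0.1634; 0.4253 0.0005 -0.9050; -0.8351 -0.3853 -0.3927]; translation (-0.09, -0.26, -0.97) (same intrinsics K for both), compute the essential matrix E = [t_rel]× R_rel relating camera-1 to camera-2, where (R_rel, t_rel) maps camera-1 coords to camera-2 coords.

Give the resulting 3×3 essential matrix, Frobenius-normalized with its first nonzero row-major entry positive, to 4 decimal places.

source (fourbar_fk): coupler pose = R=[0.6606 -0.7508 0.0000; 0.7508 0.6606 0.0000; 0.0000 0.0000 1.0000], t=(-0.7202, 0.3484, 0.0000)
after S1 (compose_se3): R=[0.4784 -0.0871 -0.8738; -0.4068 -0.9039 -0.1326; -0.7783 0.4189 -0.4678], t=(-1.3396, -1.1596, 0.8395)
after S2 (compose_se3): R=[0.5588 -0.5234 0.6432; -0.4892 0.4183 0.7653; -0.6697 -0.7423 -0.0223], t=(0.1558, 0.6896, 0.1743)
after S3 (essential): [0.3691 0.5857 -0.0810; -0.4345 0.2796 -0.3848; -0.2691 0.0190 -0.1619]

matrix = [0.3691 0.5857 -0.0810; -0.4345 0.2796 -0.3848; -0.2691 0.0190 -0.1619]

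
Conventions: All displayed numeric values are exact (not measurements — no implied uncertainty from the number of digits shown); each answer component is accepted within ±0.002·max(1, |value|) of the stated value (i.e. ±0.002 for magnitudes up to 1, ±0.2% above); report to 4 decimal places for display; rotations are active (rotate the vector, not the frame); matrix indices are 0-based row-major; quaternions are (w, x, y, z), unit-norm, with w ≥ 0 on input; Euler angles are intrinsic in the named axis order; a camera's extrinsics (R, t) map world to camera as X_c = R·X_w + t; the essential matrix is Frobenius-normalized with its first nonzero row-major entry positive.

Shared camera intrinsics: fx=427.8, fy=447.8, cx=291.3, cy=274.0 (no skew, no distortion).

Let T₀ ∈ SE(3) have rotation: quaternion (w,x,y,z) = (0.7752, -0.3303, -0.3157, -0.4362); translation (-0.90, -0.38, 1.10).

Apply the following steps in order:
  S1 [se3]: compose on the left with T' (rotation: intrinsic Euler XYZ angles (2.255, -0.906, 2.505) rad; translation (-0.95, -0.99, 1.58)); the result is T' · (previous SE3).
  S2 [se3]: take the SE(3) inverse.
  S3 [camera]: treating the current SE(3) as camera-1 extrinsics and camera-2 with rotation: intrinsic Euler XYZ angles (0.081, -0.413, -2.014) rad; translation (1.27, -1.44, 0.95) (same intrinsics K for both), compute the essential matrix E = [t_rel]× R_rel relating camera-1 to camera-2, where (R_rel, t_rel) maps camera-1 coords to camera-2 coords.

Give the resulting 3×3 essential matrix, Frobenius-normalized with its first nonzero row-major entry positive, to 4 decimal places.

after S1 (compose_se3): R=[-0.6489 -0.3998 -0.6474; -0.7309 0.5641 0.3843; 0.2115 0.7225 -0.6582], t=(-1.2299, -1.9500, 0.5009)
after S2 (invert_se3): R=[-0.6489 -0.7309 0.2115; -0.3998 0.5641 0.7225; -0.6474 0.3843 -0.6582], t=(-2.3293, 0.2463, 0.2828)
after S3 (essential): [0.5369 -0.2554 0.3810; 0.2737 -0.2478 -0.5228; -0.0980 0.1019 0.2678]

matrix = [0.5369 -0.2554 0.3810; 0.2737 -0.2478 -0.5228; -0.0980 0.1019 0.2678]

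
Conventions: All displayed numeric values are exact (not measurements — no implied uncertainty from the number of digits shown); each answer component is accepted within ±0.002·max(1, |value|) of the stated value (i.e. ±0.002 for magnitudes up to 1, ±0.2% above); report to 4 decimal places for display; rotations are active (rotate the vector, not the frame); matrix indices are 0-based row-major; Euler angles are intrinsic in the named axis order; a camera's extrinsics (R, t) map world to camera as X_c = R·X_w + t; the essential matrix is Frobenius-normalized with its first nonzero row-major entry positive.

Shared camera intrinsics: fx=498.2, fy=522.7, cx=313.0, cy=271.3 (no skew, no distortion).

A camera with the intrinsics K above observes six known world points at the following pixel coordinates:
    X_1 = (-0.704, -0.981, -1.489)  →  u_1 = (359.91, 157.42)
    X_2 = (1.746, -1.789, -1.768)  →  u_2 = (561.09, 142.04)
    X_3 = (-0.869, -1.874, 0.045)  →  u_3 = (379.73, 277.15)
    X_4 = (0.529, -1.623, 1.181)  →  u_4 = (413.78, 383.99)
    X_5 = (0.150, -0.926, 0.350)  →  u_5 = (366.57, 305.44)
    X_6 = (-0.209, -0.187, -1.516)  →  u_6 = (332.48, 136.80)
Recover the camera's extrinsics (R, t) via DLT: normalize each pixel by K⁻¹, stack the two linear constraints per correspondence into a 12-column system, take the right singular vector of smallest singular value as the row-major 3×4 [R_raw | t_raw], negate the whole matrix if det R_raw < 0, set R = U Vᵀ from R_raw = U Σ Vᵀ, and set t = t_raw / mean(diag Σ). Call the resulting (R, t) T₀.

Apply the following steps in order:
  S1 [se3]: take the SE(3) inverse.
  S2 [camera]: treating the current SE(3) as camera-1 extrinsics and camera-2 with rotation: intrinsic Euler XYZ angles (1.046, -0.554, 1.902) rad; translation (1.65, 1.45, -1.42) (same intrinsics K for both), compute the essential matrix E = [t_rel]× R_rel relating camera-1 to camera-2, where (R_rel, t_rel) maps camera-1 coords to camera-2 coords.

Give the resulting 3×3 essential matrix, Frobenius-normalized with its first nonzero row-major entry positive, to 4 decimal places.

source (pnp_recover): camera pose = R=[0.5023 -0.8424 -0.1953; 0.1531 -0.1356 0.9789; -0.8511 -0.5215 0.0608], t=(-0.1099, -0.0800, 5.9211)
after S1 (invert_se3): R=[0.5023 0.1531 -0.8511; -0.8424 -0.1356 -0.5215; -0.1953 0.9789 0.0608], t=(5.1066, 2.9847, -0.3032)
after S2 (essential): [0.1665 -0.5080 -0.3688; -0.0192 0.0807 0.3444; 0.1604 -0.4265 0.4951]

matrix = [0.1665 -0.5080 -0.3688; -0.0192 0.0807 0.3444; 0.1604 -0.4265 0.4951]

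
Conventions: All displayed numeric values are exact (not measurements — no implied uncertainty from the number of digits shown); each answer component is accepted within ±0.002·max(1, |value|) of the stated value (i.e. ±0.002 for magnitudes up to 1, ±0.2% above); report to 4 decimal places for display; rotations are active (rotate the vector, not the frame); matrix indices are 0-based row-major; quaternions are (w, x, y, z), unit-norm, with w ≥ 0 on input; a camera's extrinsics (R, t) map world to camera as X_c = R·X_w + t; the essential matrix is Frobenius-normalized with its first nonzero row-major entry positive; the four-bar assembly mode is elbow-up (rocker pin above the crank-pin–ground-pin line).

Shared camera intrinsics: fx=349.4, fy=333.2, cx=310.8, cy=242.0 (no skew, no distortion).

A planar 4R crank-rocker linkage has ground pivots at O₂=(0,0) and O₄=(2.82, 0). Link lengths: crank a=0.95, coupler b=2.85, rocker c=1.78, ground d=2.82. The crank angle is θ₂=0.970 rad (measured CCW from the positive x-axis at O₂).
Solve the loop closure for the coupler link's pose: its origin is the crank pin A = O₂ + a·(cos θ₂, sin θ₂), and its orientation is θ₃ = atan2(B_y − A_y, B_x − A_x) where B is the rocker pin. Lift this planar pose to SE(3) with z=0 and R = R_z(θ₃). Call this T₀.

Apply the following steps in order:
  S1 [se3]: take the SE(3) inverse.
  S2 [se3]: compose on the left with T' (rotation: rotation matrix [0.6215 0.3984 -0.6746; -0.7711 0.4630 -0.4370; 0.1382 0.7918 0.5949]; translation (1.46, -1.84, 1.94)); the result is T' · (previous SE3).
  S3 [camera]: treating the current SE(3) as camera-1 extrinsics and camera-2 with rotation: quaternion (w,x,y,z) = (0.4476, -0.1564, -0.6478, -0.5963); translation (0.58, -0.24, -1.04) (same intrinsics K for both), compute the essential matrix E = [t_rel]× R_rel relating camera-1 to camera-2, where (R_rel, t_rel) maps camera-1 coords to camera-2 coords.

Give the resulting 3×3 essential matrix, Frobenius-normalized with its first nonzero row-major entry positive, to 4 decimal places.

matrix = [0.5373 -0.0799 -0.4161; 0.4056 0.4077 0.3600; 0.0229 -0.1458 -0.2229]

source (fourbar_fk): coupler pose = R=[0.9428 -0.3333 0.0000; 0.3333 0.9428 0.0000; 0.0000 0.0000 1.0000], t=(0.5370, 0.7836, 0.0000)
after S1 (invert_se3): R=[0.9428 0.3333 0.0000; -0.3333 0.9428 0.0000; 0.0000 0.0000 1.0000], t=(-0.7675, -0.5598, 0.0000)
after S2 (compose_se3): R=[0.4532 0.5827 -0.6746; -0.8814 0.1795 -0.4370; -0.1336 0.7926 0.5949], t=(0.7600, -1.5073, 1.3906)
after S3 (essential): [0.5373 -0.0799 -0.4161; 0.4056 0.4077 0.3600; 0.0229 -0.1458 -0.2229]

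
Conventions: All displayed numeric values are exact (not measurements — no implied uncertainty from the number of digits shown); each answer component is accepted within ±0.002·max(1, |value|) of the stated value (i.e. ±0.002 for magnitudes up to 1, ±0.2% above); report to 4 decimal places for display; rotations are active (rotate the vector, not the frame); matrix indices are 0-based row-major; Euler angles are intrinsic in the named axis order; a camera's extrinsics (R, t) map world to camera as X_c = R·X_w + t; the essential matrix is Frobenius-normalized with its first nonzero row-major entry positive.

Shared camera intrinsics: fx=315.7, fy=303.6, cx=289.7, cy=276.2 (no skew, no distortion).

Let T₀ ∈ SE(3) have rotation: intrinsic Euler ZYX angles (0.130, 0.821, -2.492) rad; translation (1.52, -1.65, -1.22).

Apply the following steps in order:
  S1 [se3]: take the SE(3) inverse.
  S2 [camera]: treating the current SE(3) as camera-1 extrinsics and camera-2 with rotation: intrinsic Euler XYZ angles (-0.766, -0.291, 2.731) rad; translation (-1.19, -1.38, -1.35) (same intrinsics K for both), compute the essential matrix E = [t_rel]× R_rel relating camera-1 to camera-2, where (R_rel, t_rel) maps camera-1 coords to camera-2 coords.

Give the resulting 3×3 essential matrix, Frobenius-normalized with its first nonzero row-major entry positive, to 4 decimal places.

matrix = [0.2036 -0.2858 0.5559; -0.0675 0.6293 0.2843; -0.0681 -0.0178 -0.2854]

after S1 (invert_se3): R=[0.6757 0.0883 -0.7318; -0.3357 -0.8470 -0.4122; -0.6563 0.5242 -0.5427], t=(-1.7742, -1.3902, 1.2004)
after S2 (essential): [0.2036 -0.2858 0.5559; -0.0675 0.6293 0.2843; -0.0681 -0.0178 -0.2854]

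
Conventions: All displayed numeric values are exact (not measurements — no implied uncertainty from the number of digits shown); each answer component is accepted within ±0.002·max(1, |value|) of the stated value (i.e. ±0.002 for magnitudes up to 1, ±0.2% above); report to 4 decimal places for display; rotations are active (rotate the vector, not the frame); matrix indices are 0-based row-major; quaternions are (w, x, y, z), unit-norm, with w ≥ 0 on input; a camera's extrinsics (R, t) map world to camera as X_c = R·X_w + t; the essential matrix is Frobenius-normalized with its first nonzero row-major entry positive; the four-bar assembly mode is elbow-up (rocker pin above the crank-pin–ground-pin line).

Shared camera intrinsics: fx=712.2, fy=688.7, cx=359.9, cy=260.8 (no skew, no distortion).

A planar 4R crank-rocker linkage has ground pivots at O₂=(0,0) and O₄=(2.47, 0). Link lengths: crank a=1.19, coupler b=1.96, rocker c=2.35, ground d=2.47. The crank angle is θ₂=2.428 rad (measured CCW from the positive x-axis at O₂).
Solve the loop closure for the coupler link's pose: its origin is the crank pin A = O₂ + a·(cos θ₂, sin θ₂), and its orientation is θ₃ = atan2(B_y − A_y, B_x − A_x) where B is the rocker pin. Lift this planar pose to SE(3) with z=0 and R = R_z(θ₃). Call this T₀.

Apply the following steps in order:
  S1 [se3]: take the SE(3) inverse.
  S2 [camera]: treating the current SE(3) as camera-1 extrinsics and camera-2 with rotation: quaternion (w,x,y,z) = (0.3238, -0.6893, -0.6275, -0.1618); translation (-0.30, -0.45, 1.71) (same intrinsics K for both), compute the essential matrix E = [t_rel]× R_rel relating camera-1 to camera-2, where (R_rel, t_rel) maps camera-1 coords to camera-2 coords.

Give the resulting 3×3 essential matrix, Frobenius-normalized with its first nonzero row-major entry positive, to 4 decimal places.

matrix = [0.5347 -0.4273 -0.1020; -0.1990 -0.4230 -0.0256; -0.4115 -0.3642 0.0028]

source (fourbar_fk): coupler pose = R=[0.8856 -0.4644 0.0000; 0.4644 0.8856 0.0000; 0.0000 0.0000 1.0000], t=(-0.8997, 0.7789, 0.0000)
after S1 (invert_se3): R=[0.8856 0.4644 0.0000; -0.4644 0.8856 0.0000; 0.0000 0.0000 1.0000], t=(0.4350, -1.1076, 0.0000)
after S2 (essential): [0.5347 -0.4273 -0.1020; -0.1990 -0.4230 -0.0256; -0.4115 -0.3642 0.0028]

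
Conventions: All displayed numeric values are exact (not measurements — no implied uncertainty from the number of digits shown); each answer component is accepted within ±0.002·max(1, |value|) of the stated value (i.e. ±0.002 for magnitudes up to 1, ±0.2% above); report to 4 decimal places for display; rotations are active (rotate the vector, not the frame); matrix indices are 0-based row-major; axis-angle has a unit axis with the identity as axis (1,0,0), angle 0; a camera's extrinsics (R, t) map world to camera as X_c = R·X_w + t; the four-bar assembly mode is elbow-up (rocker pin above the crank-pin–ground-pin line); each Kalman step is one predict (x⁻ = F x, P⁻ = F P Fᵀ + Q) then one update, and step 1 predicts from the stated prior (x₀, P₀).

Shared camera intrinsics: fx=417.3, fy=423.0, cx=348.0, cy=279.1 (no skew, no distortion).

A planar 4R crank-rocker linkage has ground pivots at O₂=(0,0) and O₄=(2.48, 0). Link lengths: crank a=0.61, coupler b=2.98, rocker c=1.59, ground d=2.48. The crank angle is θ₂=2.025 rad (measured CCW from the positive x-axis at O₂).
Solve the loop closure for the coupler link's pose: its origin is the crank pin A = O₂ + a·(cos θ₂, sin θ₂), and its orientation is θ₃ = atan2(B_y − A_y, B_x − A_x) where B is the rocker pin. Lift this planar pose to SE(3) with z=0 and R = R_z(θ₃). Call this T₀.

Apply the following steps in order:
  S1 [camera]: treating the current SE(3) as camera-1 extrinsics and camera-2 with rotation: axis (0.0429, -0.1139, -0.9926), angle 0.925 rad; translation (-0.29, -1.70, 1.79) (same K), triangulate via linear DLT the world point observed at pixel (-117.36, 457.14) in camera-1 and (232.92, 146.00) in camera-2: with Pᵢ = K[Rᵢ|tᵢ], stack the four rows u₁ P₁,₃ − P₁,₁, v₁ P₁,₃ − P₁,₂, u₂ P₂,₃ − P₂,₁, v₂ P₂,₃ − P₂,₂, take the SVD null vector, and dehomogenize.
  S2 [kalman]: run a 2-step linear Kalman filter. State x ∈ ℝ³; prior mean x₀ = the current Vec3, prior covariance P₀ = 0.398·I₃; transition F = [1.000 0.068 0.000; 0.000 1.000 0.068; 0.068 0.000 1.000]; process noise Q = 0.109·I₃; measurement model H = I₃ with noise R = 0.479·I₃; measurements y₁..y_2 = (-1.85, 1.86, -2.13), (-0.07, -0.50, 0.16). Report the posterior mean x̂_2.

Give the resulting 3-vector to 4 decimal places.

result = (-0.7951, 0.3910, -0.3417)

source (fourbar_fk): coupler pose = R=[0.9370 -0.3494 0.0000; 0.3494 0.9370 0.0000; 0.0000 0.0000 1.0000], t=(-0.2676, 0.5482, 0.0000)
after S1 (triangulate): (-0.8710, 0.2052, 1.0361)
after S2 (kf_track): (-0.7951, 0.3910, -0.3417)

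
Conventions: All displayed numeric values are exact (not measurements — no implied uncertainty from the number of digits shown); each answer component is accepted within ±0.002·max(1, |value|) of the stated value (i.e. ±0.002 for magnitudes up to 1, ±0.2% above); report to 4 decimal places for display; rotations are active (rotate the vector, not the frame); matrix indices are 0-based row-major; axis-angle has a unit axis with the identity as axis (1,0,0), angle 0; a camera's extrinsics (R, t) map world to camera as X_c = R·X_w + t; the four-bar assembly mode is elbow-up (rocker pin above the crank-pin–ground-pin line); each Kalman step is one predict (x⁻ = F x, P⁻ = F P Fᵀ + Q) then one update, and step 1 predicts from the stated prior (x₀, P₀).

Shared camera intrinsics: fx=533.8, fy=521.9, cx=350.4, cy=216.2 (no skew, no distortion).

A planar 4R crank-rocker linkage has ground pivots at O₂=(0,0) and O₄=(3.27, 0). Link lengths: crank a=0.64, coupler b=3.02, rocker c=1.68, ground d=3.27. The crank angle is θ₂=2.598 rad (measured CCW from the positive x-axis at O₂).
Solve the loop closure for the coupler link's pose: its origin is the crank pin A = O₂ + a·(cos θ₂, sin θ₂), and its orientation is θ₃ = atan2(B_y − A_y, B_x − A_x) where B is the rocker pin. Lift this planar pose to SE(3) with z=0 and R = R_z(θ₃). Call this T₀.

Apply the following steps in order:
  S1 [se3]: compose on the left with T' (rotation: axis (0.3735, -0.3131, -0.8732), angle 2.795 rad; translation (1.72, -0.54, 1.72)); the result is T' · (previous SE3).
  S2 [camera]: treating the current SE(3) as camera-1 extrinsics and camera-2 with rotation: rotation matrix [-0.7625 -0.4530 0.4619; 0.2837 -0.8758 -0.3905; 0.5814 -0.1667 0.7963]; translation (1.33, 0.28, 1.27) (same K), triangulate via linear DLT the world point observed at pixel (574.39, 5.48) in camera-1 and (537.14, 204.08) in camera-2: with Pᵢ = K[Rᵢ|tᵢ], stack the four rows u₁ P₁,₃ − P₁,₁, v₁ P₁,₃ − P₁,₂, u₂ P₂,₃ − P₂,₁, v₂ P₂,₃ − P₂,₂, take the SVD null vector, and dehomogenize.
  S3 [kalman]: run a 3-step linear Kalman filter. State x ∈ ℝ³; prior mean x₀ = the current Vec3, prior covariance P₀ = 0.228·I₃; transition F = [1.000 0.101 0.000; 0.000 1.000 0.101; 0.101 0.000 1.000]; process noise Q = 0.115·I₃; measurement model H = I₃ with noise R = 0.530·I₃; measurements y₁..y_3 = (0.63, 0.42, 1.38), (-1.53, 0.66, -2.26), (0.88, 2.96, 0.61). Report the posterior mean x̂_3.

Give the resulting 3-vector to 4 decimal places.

source (fourbar_fk): coupler pose = R=[0.9396 -0.3422 0.0000; 0.3422 0.9396 0.0000; 0.0000 0.0000 1.0000], t=(-0.5477, 0.3310, 0.0000)
after S1 (compose_se3): R=[-0.6055 0.2947 -0.7392; -0.7487 -0.5258 0.4037; -0.2698 0.7979 0.5391], t=(2.1100, -0.5016, 2.2260)
after S2 (triangulate): (0.9143, 0.3490, 0.7372)
after S3 (kf_track): (0.3692, 1.4249, 0.1710)

result = (0.3692, 1.4249, 0.1710)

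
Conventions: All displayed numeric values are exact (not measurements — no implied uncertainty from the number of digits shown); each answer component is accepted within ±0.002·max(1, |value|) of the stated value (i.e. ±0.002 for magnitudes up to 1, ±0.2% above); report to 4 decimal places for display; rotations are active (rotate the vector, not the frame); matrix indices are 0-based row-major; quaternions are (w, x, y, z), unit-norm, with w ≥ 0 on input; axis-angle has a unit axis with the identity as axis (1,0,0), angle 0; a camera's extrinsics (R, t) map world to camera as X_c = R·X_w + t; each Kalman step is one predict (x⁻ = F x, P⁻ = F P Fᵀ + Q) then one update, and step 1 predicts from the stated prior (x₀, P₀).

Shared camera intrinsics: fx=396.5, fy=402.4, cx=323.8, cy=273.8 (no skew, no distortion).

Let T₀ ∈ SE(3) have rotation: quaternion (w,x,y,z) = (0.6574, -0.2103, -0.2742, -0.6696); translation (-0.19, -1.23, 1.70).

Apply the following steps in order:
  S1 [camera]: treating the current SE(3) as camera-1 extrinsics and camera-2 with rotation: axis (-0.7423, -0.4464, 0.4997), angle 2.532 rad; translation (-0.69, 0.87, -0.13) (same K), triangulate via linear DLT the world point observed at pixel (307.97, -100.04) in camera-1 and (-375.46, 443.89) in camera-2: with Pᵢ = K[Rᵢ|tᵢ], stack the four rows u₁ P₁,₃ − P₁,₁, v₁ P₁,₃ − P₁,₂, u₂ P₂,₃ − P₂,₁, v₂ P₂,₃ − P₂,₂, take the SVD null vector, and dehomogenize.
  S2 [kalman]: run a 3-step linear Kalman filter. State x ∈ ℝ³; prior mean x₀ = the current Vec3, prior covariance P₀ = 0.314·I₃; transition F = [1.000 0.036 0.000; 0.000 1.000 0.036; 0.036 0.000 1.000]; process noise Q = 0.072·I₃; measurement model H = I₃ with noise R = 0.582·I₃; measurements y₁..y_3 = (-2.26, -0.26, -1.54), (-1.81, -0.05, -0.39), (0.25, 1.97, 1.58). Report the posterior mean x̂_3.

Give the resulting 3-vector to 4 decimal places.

result = (-0.9211, 0.5916, 0.0024)

after S1 (triangulate): (-0.7993, 0.0873, -0.3647)
after S2 (kf_track): (-0.9211, 0.5916, 0.0024)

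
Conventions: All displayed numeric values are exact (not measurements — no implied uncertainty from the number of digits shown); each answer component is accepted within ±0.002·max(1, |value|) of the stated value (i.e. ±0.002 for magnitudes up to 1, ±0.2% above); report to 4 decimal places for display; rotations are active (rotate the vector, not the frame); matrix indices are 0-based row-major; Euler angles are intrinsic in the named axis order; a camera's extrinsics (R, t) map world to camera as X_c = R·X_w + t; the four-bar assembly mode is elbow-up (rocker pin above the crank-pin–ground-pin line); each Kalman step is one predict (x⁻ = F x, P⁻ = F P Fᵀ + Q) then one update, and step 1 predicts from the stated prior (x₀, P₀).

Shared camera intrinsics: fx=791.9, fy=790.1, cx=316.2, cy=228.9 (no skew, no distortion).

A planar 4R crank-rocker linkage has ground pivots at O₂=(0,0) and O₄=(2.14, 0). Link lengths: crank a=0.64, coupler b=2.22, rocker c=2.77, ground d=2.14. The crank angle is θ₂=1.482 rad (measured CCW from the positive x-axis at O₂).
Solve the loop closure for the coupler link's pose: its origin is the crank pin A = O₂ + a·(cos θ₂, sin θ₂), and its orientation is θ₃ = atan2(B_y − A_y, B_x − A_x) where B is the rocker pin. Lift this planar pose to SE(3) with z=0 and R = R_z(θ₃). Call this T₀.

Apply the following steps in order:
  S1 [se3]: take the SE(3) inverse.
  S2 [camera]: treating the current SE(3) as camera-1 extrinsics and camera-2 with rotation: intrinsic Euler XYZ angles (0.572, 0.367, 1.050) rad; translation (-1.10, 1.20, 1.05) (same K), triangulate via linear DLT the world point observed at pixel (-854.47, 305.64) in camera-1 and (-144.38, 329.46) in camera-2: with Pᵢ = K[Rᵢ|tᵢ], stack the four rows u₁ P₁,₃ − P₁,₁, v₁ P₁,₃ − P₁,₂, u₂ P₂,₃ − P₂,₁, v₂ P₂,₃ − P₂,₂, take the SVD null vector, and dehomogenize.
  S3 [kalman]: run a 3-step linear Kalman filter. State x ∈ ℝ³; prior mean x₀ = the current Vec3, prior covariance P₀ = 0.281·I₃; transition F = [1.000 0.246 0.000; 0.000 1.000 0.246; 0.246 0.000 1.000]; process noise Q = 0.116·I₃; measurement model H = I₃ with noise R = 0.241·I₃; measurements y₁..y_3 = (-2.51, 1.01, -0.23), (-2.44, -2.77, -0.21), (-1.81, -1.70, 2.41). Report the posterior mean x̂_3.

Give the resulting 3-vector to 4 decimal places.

source (fourbar_fk): coupler pose = R=[0.4842 -0.8750 0.0000; 0.8750 0.4842 0.0000; 0.0000 0.0000 1.0000], t=(0.0568, 0.6375, 0.0000)
after S1 (invert_se3): R=[0.4842 0.8750 0.0000; -0.8750 0.4842 -0.0000; 0.0000 0.0000 1.0000], t=(-0.5853, -0.2590, 0.0000)
after S2 (triangulate): (-0.6157, -0.4093, 0.8398)
after S3 (kf_track): (-2.0433, -1.3744, 0.7568)

result = (-2.0433, -1.3744, 0.7568)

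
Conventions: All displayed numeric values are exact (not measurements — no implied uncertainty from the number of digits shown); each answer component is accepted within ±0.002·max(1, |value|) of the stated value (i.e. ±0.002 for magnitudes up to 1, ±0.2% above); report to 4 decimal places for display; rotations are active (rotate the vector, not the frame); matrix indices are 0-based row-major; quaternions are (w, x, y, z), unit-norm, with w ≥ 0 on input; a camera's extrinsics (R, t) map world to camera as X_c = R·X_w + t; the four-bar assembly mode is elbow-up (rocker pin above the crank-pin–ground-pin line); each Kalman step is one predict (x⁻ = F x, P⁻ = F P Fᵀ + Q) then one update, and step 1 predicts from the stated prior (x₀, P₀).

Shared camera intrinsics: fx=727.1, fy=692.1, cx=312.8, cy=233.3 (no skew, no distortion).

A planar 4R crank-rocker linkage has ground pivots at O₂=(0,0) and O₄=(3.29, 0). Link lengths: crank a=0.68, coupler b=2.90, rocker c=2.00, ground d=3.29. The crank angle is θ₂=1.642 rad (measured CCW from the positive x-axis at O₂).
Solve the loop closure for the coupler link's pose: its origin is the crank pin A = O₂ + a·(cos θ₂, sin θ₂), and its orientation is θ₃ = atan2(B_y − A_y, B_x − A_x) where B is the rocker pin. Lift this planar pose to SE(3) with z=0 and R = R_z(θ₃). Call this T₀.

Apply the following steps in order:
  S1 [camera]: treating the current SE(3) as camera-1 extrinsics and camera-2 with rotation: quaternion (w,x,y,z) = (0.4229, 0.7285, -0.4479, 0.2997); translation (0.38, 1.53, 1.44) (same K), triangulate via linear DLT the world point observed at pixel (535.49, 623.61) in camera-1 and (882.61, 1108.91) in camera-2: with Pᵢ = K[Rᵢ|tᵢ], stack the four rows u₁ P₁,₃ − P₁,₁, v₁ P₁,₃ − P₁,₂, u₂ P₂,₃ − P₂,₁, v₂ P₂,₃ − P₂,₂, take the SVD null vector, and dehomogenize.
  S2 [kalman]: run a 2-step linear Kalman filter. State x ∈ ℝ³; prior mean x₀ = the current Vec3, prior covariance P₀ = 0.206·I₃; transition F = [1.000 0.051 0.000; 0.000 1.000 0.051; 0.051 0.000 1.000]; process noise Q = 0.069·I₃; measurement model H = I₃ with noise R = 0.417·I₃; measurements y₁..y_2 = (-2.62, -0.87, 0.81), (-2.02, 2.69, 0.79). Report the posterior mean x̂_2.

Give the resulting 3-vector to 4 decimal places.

source (fourbar_fk): coupler pose = R=[0.9109 -0.4126 0.0000; 0.4126 0.9109 0.0000; 0.0000 0.0000 1.0000], t=(-0.0484, 0.6783, 0.0000)
after S1 (triangulate): (-0.0462, -0.4943, 0.3705)
after S2 (kf_track): (-1.3994, 0.5635, 0.6091)

result = (-1.3994, 0.5635, 0.6091)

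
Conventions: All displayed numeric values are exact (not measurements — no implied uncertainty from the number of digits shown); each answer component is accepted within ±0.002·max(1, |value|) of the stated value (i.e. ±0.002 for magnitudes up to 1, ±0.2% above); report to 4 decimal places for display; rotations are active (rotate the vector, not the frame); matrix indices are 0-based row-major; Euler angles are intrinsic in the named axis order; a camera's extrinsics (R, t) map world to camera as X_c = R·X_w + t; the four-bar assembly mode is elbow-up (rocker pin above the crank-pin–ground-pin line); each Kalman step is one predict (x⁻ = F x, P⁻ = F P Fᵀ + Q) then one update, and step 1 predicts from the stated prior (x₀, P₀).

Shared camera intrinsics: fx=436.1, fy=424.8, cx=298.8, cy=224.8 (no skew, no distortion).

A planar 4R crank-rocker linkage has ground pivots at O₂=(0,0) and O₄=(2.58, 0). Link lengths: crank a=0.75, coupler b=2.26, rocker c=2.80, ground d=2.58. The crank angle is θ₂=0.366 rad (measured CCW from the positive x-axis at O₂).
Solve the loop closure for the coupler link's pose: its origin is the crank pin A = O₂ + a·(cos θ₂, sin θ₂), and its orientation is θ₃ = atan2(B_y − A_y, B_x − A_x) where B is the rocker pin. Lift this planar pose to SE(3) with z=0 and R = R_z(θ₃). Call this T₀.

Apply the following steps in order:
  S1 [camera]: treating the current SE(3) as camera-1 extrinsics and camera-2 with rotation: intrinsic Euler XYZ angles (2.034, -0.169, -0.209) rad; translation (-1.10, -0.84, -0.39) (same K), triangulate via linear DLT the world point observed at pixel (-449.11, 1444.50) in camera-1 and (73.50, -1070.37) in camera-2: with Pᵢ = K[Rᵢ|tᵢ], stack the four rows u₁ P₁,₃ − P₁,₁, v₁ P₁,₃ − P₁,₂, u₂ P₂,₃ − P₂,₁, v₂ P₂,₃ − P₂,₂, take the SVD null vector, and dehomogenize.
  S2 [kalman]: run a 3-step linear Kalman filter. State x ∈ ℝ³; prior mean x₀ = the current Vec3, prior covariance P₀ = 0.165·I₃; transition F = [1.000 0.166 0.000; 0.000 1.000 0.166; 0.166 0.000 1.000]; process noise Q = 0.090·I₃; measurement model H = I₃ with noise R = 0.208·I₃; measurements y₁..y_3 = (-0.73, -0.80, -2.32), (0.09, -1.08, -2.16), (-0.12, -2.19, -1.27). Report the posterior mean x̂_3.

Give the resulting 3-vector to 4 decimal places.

result = (-0.1776, -1.4826, -1.5343)

source (fourbar_fk): coupler pose = R=[0.2413 -0.9704 0.0000; 0.9704 0.2413 0.0000; 0.0000 0.0000 1.0000], t=(0.7003, 0.2684, 0.0000)
after S1 (triangulate): (0.5333, 1.5714, 0.4058)
after S2 (kf_track): (-0.1776, -1.4826, -1.5343)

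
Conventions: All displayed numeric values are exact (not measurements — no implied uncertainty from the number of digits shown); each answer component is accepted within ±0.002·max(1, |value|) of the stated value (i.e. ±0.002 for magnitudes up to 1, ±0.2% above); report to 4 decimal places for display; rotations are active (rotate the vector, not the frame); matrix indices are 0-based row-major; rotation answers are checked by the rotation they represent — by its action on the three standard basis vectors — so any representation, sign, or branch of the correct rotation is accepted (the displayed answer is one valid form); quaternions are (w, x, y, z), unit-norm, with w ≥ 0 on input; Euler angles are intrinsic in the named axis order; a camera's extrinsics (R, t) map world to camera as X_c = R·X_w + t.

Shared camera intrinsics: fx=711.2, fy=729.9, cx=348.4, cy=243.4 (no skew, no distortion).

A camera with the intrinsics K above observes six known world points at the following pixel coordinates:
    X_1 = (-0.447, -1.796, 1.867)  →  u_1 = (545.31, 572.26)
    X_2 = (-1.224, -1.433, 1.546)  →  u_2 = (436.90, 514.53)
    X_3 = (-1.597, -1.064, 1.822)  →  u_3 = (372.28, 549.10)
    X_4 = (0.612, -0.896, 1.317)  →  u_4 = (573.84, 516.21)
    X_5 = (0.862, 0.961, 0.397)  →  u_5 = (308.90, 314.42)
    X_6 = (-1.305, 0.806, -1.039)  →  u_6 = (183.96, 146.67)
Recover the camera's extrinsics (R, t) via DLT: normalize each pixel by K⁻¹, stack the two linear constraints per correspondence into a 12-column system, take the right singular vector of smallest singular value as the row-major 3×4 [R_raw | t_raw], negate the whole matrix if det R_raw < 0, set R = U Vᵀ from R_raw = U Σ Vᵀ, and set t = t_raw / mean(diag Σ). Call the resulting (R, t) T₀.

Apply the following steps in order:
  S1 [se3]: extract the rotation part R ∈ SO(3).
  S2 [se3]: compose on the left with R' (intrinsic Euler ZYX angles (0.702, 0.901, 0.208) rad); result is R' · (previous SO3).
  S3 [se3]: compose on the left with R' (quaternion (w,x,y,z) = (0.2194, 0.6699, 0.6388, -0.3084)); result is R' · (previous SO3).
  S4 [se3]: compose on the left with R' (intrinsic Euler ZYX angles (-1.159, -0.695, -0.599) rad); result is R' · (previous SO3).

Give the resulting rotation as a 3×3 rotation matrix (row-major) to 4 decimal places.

source (pnp_recover): camera pose = R=[0.5413 -0.8408 -0.0098; -0.1864 -0.1313 0.9737; -0.8199 -0.5252 -0.2278], t=(0.1799, 0.1900, 4.2800)
after S1 (rot_of_se3): [0.5413 -0.8408 -0.0098; -0.1864 -0.1313 0.9737; -0.8199 -0.5252 -0.2278]
after S2 (compose_so3): [-0.2382 -0.7095 -0.6632; -0.2186 -0.6262 0.7484; -0.9463 0.3233 -0.0059]
after S3 (compose_so3): [-0.0894 -0.6592 0.7467; 0.4985 -0.6787 -0.5394; 0.8623 0.3240 0.3893]
after S4 (compose_so3): [0.6848 -0.7156 -0.1379; 0.6753 0.6943 -0.2489; 0.2738 0.0773 0.9587]

rotation (matrix) = ((0.6848, -0.7156, -0.1379), (0.6753, 0.6943, -0.2489), (0.2738, 0.0773, 0.9587))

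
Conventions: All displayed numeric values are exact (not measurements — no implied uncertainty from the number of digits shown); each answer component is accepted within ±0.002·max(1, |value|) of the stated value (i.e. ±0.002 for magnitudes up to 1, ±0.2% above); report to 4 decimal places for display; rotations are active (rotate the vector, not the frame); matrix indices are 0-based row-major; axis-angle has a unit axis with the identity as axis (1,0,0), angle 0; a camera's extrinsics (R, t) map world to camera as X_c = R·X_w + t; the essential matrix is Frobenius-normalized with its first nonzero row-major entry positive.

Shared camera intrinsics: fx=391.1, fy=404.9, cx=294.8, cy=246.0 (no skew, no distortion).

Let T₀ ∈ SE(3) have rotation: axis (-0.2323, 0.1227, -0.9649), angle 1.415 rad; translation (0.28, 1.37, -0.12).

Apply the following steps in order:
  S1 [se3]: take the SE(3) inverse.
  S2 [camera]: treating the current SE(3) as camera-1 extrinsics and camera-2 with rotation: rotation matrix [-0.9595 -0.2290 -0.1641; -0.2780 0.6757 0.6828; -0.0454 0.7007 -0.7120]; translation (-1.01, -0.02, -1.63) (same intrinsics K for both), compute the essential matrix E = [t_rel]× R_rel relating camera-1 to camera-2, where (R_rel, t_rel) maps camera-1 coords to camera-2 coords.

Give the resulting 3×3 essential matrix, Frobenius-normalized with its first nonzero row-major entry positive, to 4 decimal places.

after S1 (invert_se3): R=[0.2007 -0.9773 0.0682; 0.9291 0.1679 -0.3295; 0.3106 0.1295 0.9417], t=(1.2908, -0.5296, -0.1513)
after S2 (essential): [0.3665 -0.0040 0.0224; 0.4532 -0.3883 0.2482; -0.3989 -0.4745 0.2510]

matrix = [0.3665 -0.0040 0.0224; 0.4532 -0.3883 0.2482; -0.3989 -0.4745 0.2510]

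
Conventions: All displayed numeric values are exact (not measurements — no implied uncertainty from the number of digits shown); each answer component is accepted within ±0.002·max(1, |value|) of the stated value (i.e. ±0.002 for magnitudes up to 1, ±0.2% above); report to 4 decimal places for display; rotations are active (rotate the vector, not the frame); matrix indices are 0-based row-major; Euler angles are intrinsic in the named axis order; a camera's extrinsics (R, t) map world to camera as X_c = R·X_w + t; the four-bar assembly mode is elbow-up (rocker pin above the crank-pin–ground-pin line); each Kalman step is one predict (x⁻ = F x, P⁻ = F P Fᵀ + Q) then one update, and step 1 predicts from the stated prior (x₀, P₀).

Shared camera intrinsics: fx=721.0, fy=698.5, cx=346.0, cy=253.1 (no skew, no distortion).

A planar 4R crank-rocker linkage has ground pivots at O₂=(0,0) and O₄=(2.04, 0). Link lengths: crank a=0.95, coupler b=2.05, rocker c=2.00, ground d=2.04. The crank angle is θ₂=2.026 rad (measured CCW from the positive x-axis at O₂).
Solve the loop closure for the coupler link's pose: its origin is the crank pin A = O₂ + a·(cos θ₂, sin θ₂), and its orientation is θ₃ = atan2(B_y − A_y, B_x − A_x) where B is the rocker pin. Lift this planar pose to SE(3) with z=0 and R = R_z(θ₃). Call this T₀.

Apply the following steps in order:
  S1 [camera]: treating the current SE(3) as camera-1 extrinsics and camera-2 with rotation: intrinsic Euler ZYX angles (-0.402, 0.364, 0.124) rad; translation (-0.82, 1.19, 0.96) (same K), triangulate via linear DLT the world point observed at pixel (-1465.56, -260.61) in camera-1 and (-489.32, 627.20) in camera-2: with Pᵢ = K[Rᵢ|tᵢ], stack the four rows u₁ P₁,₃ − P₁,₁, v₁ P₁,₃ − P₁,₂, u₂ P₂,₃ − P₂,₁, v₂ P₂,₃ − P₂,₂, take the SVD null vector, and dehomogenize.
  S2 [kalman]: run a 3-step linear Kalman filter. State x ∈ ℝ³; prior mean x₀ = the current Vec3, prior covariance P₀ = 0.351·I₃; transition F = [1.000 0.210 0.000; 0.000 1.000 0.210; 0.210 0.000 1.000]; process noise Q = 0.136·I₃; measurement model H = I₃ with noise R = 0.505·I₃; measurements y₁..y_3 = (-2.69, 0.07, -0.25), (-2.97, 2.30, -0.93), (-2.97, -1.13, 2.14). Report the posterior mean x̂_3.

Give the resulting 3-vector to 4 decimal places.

result = (-2.4753, 0.0152, 0.1462)

source (fourbar_fk): coupler pose = R=[0.8656 -0.5007 0.0000; 0.5007 0.8656 0.0000; 0.0000 0.0000 1.0000], t=(-0.4177, 0.8533, 0.0000)
after S1 (triangulate): (-1.2882, -0.6490, 0.4807)
after S2 (kf_track): (-2.4753, 0.0152, 0.1462)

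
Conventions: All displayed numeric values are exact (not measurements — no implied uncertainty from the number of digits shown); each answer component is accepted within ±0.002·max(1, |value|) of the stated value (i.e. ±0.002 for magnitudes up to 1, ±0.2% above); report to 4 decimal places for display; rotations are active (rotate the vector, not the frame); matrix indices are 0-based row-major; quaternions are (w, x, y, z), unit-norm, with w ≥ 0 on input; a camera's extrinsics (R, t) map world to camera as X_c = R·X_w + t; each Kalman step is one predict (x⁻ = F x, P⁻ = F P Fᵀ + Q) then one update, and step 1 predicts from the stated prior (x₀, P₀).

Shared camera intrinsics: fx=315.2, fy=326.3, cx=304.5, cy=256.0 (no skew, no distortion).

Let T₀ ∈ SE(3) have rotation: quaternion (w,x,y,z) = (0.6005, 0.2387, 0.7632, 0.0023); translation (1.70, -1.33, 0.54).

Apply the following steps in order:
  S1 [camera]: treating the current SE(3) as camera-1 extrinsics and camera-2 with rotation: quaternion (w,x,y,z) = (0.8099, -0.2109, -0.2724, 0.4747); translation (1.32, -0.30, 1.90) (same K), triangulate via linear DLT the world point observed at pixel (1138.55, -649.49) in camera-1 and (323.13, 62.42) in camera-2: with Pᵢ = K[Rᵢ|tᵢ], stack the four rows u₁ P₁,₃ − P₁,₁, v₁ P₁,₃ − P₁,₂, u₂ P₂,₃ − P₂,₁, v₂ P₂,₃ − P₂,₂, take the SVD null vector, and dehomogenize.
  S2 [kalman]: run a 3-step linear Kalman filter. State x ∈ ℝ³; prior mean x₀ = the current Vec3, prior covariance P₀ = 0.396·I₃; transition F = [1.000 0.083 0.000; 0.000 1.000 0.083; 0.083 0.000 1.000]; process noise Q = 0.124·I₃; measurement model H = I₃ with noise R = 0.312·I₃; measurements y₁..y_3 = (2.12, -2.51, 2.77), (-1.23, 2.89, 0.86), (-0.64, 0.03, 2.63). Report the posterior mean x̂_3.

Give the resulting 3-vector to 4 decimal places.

result = (-0.4421, 0.4100, 2.1045)

after S1 (triangulate): (-1.6381, -1.0760, 1.8060)
after S2 (kf_track): (-0.4421, 0.4100, 2.1045)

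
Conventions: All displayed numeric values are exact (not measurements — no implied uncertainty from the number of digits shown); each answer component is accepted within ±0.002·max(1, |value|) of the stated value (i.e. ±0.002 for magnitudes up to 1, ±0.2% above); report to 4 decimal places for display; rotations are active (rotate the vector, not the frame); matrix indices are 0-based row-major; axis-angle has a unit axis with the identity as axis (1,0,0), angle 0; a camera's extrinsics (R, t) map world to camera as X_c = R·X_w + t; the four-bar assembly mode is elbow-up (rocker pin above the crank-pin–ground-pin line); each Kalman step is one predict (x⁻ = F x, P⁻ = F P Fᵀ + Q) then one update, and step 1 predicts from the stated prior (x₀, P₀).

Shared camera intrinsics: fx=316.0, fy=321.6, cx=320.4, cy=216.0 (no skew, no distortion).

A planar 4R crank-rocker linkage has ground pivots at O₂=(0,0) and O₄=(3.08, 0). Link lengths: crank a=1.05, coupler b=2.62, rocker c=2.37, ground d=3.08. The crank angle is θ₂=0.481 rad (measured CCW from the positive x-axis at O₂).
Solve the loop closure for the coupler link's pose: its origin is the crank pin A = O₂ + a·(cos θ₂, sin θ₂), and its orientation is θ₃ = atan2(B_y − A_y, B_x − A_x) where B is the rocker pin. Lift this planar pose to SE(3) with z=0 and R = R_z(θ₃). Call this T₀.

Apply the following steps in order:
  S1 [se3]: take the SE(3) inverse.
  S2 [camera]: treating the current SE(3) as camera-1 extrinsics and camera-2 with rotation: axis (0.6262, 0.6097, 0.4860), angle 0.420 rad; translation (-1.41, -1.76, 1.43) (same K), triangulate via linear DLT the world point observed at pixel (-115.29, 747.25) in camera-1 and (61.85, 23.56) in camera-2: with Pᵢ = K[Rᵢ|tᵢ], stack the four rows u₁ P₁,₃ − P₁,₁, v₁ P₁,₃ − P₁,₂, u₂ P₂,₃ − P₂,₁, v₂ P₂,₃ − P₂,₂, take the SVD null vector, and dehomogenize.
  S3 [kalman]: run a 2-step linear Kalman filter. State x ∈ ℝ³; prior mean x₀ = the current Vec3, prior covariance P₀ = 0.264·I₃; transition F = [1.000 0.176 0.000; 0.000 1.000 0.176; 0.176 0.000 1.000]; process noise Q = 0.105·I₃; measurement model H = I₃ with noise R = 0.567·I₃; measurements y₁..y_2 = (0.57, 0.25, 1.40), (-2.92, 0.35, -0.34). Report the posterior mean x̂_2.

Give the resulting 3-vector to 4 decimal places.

source (fourbar_fk): coupler pose = R=[0.7027 -0.7115 0.0000; 0.7115 0.7027 0.0000; 0.0000 0.0000 1.0000], t=(0.9309, 0.4858, 0.0000)
after S1 (invert_se3): R=[0.7027 0.7115 0.0000; -0.7115 0.7027 -0.0000; 0.0000 0.0000 1.0000], t=(-0.9998, 0.3209, 0.0000)
after S2 (triangulate): (-0.8995, 0.6393, 0.8536)
after S3 (kf_track): (-1.2355, 0.4826, 0.3496)

result = (-1.2355, 0.4826, 0.3496)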